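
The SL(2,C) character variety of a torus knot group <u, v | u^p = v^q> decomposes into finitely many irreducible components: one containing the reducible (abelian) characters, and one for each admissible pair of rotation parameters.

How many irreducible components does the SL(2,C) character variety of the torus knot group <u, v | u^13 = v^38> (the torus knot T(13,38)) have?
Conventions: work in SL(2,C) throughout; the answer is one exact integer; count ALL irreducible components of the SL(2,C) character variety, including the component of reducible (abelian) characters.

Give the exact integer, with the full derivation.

For T(13,38): irreducibility forces the central element u^13 = v^38 to one of +I, -I.
This locks tr(u) to 2*cos(pi*alpha/13), alpha in 1..12, and tr(v) to 2*cos(pi*beta/38), beta in 1..37, on each component of irreducible characters.
Consistency of u^13 = (-1)^alpha I with v^38 = (-1)^beta I forces alpha = beta (mod 2).
count pairs: odd alpha (6 choices) x odd beta (19), plus even alpha (6) x even beta (18): 6*19 + 6*18 = 222.
That is 222 components of irreducible characters, and with the reducible (abelian) component the total is 223.

223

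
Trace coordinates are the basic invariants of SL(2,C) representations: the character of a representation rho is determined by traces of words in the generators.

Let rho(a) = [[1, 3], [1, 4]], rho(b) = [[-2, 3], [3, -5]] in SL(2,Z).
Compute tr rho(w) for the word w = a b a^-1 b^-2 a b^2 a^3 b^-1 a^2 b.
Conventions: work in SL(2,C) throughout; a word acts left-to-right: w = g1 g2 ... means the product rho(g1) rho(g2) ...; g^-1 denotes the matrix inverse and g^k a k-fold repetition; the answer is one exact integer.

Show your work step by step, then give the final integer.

rho(a) = [[1, 3], [1, 4]]
... * rho(b) = [[-2, 3], [3, -5]]  ->  [[7, -12], [10, -17]]
... * rho(a^-1) = [[4, -3], [-1, 1]]  ->  [[40, -33], [57, -47]]
... * rho(b^-1) = [[-5, -3], [-3, -2]]  ->  [[-101, -54], [-144, -77]]
... * rho(b^-1) = [[-5, -3], [-3, -2]]  ->  [[667, 411], [951, 586]]
... * rho(a) = [[1, 3], [1, 4]]  ->  [[1078, 3645], [1537, 5197]]
... * rho(b) = [[-2, 3], [3, -5]]  ->  [[8779, -14991], [12517, -21374]]
... * rho(b) = [[-2, 3], [3, -5]]  ->  [[-62531, 101292], [-89156, 144421]]
... * rho(a) = [[1, 3], [1, 4]]  ->  [[38761, 217575], [55265, 310216]]
... * rho(a) = [[1, 3], [1, 4]]  ->  [[256336, 986583], [365481, 1406659]]
... * rho(a) = [[1, 3], [1, 4]]  ->  [[1242919, 4715340], [1772140, 6723079]]
... * rho(b^-1) = [[-5, -3], [-3, -2]]  ->  [[-20360615, -13159437], [-29029937, -18762578]]
... * rho(a) = [[1, 3], [1, 4]]  ->  [[-33520052, -113719593], [-47792515, -162140123]]
... * rho(a) = [[1, 3], [1, 4]]  ->  [[-147239645, -555438528], [-209932638, -791938037]]
... * rho(b) = [[-2, 3], [3, -5]]  ->  [[-1371836294, 2335473705], [-1955948835, 3329892271]]
tr = -1371836294 + 3329892271 = 1958055977

1958055977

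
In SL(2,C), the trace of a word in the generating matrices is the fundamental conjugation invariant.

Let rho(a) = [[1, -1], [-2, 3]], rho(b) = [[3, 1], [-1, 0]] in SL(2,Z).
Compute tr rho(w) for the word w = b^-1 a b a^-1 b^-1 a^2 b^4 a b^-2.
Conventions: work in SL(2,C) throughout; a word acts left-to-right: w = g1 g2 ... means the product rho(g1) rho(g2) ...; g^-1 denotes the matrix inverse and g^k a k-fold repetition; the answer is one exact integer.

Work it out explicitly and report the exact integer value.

rho(b^-1) = [[0, -1], [1, 3]]
... * rho(a) = [[1, -1], [-2, 3]]  ->  [[2, -3], [-5, 8]]
... * rho(b) = [[3, 1], [-1, 0]]  ->  [[9, 2], [-23, -5]]
... * rho(a^-1) = [[3, 1], [2, 1]]  ->  [[31, 11], [-79, -28]]
... * rho(b^-1) = [[0, -1], [1, 3]]  ->  [[11, 2], [-28, -5]]
... * rho(a) = [[1, -1], [-2, 3]]  ->  [[7, -5], [-18, 13]]
... * rho(a) = [[1, -1], [-2, 3]]  ->  [[17, -22], [-44, 57]]
... * rho(b) = [[3, 1], [-1, 0]]  ->  [[73, 17], [-189, -44]]
... * rho(b) = [[3, 1], [-1, 0]]  ->  [[202, 73], [-523, -189]]
... * rho(b) = [[3, 1], [-1, 0]]  ->  [[533, 202], [-1380, -523]]
... * rho(b) = [[3, 1], [-1, 0]]  ->  [[1397, 533], [-3617, -1380]]
... * rho(a) = [[1, -1], [-2, 3]]  ->  [[331, 202], [-857, -523]]
... * rho(b^-1) = [[0, -1], [1, 3]]  ->  [[202, 275], [-523, -712]]
... * rho(b^-1) = [[0, -1], [1, 3]]  ->  [[275, 623], [-712, -1613]]
tr = 275 + -1613 = -1338

-1338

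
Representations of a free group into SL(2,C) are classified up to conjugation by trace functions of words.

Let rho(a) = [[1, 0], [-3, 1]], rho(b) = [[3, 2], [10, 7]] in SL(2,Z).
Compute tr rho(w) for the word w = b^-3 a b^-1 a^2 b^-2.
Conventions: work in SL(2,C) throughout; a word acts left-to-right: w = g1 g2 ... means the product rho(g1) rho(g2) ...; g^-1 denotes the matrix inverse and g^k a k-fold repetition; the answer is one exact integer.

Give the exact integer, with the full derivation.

rho(b^-1) = [[7, -2], [-10, 3]]
... * rho(b^-1) = [[7, -2], [-10, 3]]  ->  [[69, -20], [-100, 29]]
... * rho(b^-1) = [[7, -2], [-10, 3]]  ->  [[683, -198], [-990, 287]]
... * rho(a) = [[1, 0], [-3, 1]]  ->  [[1277, -198], [-1851, 287]]
... * rho(b^-1) = [[7, -2], [-10, 3]]  ->  [[10919, -3148], [-15827, 4563]]
... * rho(a) = [[1, 0], [-3, 1]]  ->  [[20363, -3148], [-29516, 4563]]
... * rho(a) = [[1, 0], [-3, 1]]  ->  [[29807, -3148], [-43205, 4563]]
... * rho(b^-1) = [[7, -2], [-10, 3]]  ->  [[240129, -69058], [-348065, 100099]]
... * rho(b^-1) = [[7, -2], [-10, 3]]  ->  [[2371483, -687432], [-3437445, 996427]]
tr = 2371483 + 996427 = 3367910

3367910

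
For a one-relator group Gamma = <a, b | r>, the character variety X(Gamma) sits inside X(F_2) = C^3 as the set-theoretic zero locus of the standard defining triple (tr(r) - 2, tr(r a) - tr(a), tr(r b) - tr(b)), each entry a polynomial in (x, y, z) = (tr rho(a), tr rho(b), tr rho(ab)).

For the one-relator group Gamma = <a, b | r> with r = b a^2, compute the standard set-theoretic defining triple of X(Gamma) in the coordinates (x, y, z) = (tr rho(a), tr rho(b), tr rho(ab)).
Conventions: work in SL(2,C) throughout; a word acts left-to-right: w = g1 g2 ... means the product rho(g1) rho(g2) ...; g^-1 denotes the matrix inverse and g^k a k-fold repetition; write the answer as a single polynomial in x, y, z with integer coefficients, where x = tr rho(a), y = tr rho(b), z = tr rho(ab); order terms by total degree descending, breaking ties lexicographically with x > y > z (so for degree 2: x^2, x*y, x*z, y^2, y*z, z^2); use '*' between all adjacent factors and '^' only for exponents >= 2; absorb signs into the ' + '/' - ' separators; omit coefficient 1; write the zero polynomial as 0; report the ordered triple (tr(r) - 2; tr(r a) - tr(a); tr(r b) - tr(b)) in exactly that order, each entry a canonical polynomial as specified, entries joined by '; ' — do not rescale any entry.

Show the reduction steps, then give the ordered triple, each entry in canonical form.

trace(b a^2) = trace(a)*trace(b a) - trace(b) = x*z - y
trace(b a^3) = trace(a)*trace(a b a) - trace(a b)   [square of a] = x^2*z - x*y - z
trace(a^2) = trace(a)*trace(a) - trace(1) = x^2 - 2
trace(b a^2 b) = trace(b)*trace(a^2 b) - trace(a^2) = x*y*z - x^2 - y^2 + 2
assemble the triple (trace(r) - 2; trace(r a) - x; trace(r b) - y)

x*z - y - 2; x^2*z - x*y - x - z; x*y*z - x^2 - y^2 - y + 2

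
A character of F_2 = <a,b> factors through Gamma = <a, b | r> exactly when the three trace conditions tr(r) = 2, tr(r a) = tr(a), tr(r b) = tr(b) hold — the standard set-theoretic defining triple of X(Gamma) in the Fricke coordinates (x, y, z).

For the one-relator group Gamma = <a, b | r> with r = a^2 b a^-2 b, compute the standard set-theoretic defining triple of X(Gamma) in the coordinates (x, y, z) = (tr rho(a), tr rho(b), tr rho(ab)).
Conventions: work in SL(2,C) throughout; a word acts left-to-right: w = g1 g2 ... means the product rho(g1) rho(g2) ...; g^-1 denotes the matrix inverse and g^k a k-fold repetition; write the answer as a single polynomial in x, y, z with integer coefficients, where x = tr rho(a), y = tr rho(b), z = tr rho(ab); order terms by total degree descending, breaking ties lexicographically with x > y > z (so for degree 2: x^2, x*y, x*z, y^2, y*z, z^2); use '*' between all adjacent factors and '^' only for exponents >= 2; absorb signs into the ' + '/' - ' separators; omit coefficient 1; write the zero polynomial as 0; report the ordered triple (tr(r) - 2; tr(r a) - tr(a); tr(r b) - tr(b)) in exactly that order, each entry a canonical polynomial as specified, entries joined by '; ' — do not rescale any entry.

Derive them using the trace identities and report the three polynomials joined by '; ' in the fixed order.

trace(b^2 a) = trace(b) trace(a b) - trace(a) = y*z - x
next, trace(b^2) = trace(b) trace(b) - trace(1) = y^2 - 2
trace(b a^2 b) = trace(a) trace(b^2 a) - trace(b^2) = x*y*z - x^2 - y^2 + 2
trace(b a b a) = trace(b a) trace(b a) - trace(1) = z^2 - 2
and trace(b a^2 b a) = trace(a) trace(b a b a) - trace(b a b) = x*z^2 - y*z - x
trace(b a^2 b a^-1) = trace(b a^2 b) trace(a) - trace(b a^2 b a) = x^2*y*z - x^3 - x*y^2 - x*z^2 + y*z + 3*x
trace(a^2 b a^-2 b) = trace(b a^2 b a^-1) trace(a) - trace(b a^2 b) = x^3*y*z - x^4 - x^2*y^2 - x^2*z^2 + 4*x^2 + y^2 - 2
and trace(a b a) = trace(a) trace(b a) - trace(b) = x*z - y
trace(a^3 b) = trace(a) trace(a b a) - trace(a b) = x^2*z - x*y - z
trace(a^2) = trace(a) trace(a) - trace(1) = x^2 - 2
next, trace(a^3) = trace(a) trace(a^2) - trace(a) = x^3 - 3*x
and trace(b a^3 b) = trace(b) trace(a^3 b) - trace(a^3) = x^2*y*z - x^3 - x*y^2 - y*z + 3*x
trace(b a^3 b a) = trace(a) trace(b a b a^2) - trace(b a b a) = x^2*z^2 - x*y*z - x^2 - z^2 + 2
next, trace(a^-1 b a^3 b) = trace(b a^3 b) trace(a) - trace(b a^3 b a) = x^3*y*z - x^4 - x^2*y^2 - x^2*z^2 + 4*x^2 + z^2 - 2
trace(a^2 b a^-2 b a) = trace(a^-1 b a^3 b) trace(a) - trace(a^-1 b a^3 b a) = x^4*y*z - x^5 - x^3*y^2 - x^3*z^2 - x^2*y*z + 5*x^3 + x*y^2 + x*z^2 + y*z - 5*x
next, trace(b^2 a^2 b) = trace(b) trace(a^2 b^2) - trace(a^2 b)  (reduce the b square) = x*y^2*z - x^2*y - y^3 - x*z + 3*y
and trace(b a b^2 a) = trace(b) trace(a b a b) - trace(a b a)  (reduce the b square) = y*z^2 - x*z - y
trace(b a b^2) = trace(b) trace(a b^2) - trace(a b)  (reduce the b square) = y^2*z - x*y - z
and trace(b^2 a^2 b a) = trace(a) trace(b a b^2 a) - trace(b a b^2)  (reduce the a square) = x*y*z^2 - x^2*z - y^2*z + z
next, trace(b^2 a^2 b a^-1) = trace(b^2 a^2 b) trace(a) - trace(b^2 a^2 b a)  (eliminate a^-1) = x^2*y^2*z - x^3*y - x*y^3 - x*y*z^2 + y^2*z + 3*x*y - z
and trace(a^2 b a^-2 b^2) = trace(b^2 a^2 b a^-1) trace(a) - trace(b^2 a^2 b)  (eliminate a^-1) = x^3*y^2*z - x^4*y - x^2*y^3 - x^2*y*z^2 + 4*x^2*y + y^3 - 3*y
assemble the triple (trace(r) - 2; trace(r a) - x; trace(r b) - y)

x^3*y*z - x^4 - x^2*y^2 - x^2*z^2 + 4*x^2 + y^2 - 4; x^4*y*z - x^5 - x^3*y^2 - x^3*z^2 - x^2*y*z + 5*x^3 + x*y^2 + x*z^2 + y*z - 6*x; x^3*y^2*z - x^4*y - x^2*y^3 - x^2*y*z^2 + 4*x^2*y + y^3 - 4*y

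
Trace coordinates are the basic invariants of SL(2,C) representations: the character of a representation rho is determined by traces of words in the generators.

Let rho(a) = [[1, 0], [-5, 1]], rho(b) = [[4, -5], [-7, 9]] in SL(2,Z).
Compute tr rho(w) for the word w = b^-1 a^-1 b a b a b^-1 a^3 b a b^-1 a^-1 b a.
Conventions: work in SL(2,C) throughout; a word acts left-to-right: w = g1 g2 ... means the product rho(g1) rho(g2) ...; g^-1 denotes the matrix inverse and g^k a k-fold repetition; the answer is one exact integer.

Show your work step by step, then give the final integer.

rho(b^-1) = [[9, 5], [7, 4]]
... * rho(a^-1) = [[1, 0], [5, 1]]  ->  [[34, 5], [27, 4]]
... * rho(b) = [[4, -5], [-7, 9]]  ->  [[101, -125], [80, -99]]
... * rho(a) = [[1, 0], [-5, 1]]  ->  [[726, -125], [575, -99]]
... * rho(b) = [[4, -5], [-7, 9]]  ->  [[3779, -4755], [2993, -3766]]
... * rho(a) = [[1, 0], [-5, 1]]  ->  [[27554, -4755], [21823, -3766]]
... * rho(b^-1) = [[9, 5], [7, 4]]  ->  [[214701, 118750], [170045, 94051]]
... * rho(a) = [[1, 0], [-5, 1]]  ->  [[-379049, 118750], [-300210, 94051]]
... * rho(a) = [[1, 0], [-5, 1]]  ->  [[-972799, 118750], [-770465, 94051]]
... * rho(a) = [[1, 0], [-5, 1]]  ->  [[-1566549, 118750], [-1240720, 94051]]
... * rho(b) = [[4, -5], [-7, 9]]  ->  [[-7097446, 8901495], [-5621237, 7050059]]
... * rho(a) = [[1, 0], [-5, 1]]  ->  [[-51604921, 8901495], [-40871532, 7050059]]
... * rho(b^-1) = [[9, 5], [7, 4]]  ->  [[-402133824, -222418625], [-318493375, -176157424]]
... * rho(a^-1) = [[1, 0], [5, 1]]  ->  [[-1514226949, -222418625], [-1199280495, -176157424]]
... * rho(b) = [[4, -5], [-7, 9]]  ->  [[-4499977421, 5569367120], [-3564020012, 4410985659]]
... * rho(a) = [[1, 0], [-5, 1]]  ->  [[-32346813021, 5569367120], [-25618948307, 4410985659]]
tr = -32346813021 + 4410985659 = -27935827362

-27935827362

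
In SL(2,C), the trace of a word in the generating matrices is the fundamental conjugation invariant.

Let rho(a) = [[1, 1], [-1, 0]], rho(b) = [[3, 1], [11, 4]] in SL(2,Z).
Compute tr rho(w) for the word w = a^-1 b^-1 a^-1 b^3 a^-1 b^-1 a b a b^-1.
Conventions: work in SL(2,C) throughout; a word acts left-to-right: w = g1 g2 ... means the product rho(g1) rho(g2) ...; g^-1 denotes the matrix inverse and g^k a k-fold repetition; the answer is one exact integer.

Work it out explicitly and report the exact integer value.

rho(a^-1) = [[0, -1], [1, 1]]
... * rho(b^-1) = [[4, -1], [-11, 3]]  ->  [[11, -3], [-7, 2]]
... * rho(a^-1) = [[0, -1], [1, 1]]  ->  [[-3, -14], [2, 9]]
... * rho(b) = [[3, 1], [11, 4]]  ->  [[-163, -59], [105, 38]]
... * rho(b) = [[3, 1], [11, 4]]  ->  [[-1138, -399], [733, 257]]
... * rho(b) = [[3, 1], [11, 4]]  ->  [[-7803, -2734], [5026, 1761]]
... * rho(a^-1) = [[0, -1], [1, 1]]  ->  [[-2734, 5069], [1761, -3265]]
... * rho(b^-1) = [[4, -1], [-11, 3]]  ->  [[-66695, 17941], [42959, -11556]]
... * rho(a) = [[1, 1], [-1, 0]]  ->  [[-84636, -66695], [54515, 42959]]
... * rho(b) = [[3, 1], [11, 4]]  ->  [[-987553, -351416], [636094, 226351]]
... * rho(a) = [[1, 1], [-1, 0]]  ->  [[-636137, -987553], [409743, 636094]]
... * rho(b^-1) = [[4, -1], [-11, 3]]  ->  [[8318535, -2326522], [-5358062, 1498539]]
tr = 8318535 + 1498539 = 9817074

9817074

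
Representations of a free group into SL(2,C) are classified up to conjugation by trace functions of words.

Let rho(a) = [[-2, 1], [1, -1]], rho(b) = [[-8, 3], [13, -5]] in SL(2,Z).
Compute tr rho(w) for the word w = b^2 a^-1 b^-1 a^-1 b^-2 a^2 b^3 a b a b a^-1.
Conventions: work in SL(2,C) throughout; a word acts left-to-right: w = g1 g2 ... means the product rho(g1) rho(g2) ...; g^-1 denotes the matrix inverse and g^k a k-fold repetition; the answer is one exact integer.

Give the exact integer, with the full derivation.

-769567680323

rho(b) = [[-8, 3], [13, -5]]
... * rho(b) = [[-8, 3], [13, -5]]  ->  [[103, -39], [-169, 64]]
... * rho(a^-1) = [[-1, -1], [-1, -2]]  ->  [[-64, -25], [105, 41]]
... * rho(b^-1) = [[-5, -3], [-13, -8]]  ->  [[645, 392], [-1058, -643]]
... * rho(a^-1) = [[-1, -1], [-1, -2]]  ->  [[-1037, -1429], [1701, 2344]]
... * rho(b^-1) = [[-5, -3], [-13, -8]]  ->  [[23762, 14543], [-38977, -23855]]
... * rho(b^-1) = [[-5, -3], [-13, -8]]  ->  [[-307869, -187630], [505000, 307771]]
... * rho(a) = [[-2, 1], [1, -1]]  ->  [[428108, -120239], [-702229, 197229]]
... * rho(a) = [[-2, 1], [1, -1]]  ->  [[-976455, 548347], [1601687, -899458]]
... * rho(b) = [[-8, 3], [13, -5]]  ->  [[14940151, -5671100], [-24506450, 9302351]]
... * rho(b) = [[-8, 3], [13, -5]]  ->  [[-193245508, 73175953], [316982163, -120031105]]
... * rho(b) = [[-8, 3], [13, -5]]  ->  [[2497251453, -945616289], [-4096261669, 1551102014]]
... * rho(a) = [[-2, 1], [1, -1]]  ->  [[-5940119195, 3442867742], [9743625352, -5647363683]]
... * rho(b) = [[-8, 3], [13, -5]]  ->  [[92278234206, -35034696295], [-151364730695, 57467694471]]
... * rho(a) = [[-2, 1], [1, -1]]  ->  [[-219591164707, 127312930501], [360197155861, -208832425166]]
... * rho(b) = [[-8, 3], [13, -5]]  ->  [[3411797414169, -1295338146626], [-5596398774046, 2124753593413]]
... * rho(a^-1) = [[-1, -1], [-1, -2]]  ->  [[-2116459267543, -821121120917], [3471645180633, 1346891587220]]
tr = -2116459267543 + 1346891587220 = -769567680323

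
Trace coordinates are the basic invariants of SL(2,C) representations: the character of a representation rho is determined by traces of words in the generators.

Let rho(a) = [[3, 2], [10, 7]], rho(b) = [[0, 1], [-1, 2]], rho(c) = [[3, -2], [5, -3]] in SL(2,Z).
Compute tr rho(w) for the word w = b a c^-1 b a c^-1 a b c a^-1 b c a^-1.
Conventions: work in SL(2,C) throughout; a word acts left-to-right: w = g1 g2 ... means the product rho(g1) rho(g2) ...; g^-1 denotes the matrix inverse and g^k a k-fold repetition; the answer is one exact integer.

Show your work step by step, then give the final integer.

2728921

rho(b) = [[0, 1], [-1, 2]]
... * rho(a) = [[3, 2], [10, 7]]  ->  [[10, 7], [17, 12]]
... * rho(c^-1) = [[-3, 2], [-5, 3]]  ->  [[-65, 41], [-111, 70]]
... * rho(b) = [[0, 1], [-1, 2]]  ->  [[-41, 17], [-70, 29]]
... * rho(a) = [[3, 2], [10, 7]]  ->  [[47, 37], [80, 63]]
... * rho(c^-1) = [[-3, 2], [-5, 3]]  ->  [[-326, 205], [-555, 349]]
... * rho(a) = [[3, 2], [10, 7]]  ->  [[1072, 783], [1825, 1333]]
... * rho(b) = [[0, 1], [-1, 2]]  ->  [[-783, 2638], [-1333, 4491]]
... * rho(c) = [[3, -2], [5, -3]]  ->  [[10841, -6348], [18456, -10807]]
... * rho(a^-1) = [[7, -2], [-10, 3]]  ->  [[139367, -40726], [237262, -69333]]
... * rho(b) = [[0, 1], [-1, 2]]  ->  [[40726, 57915], [69333, 98596]]
... * rho(c) = [[3, -2], [5, -3]]  ->  [[411753, -255197], [700979, -434454]]
... * rho(a^-1) = [[7, -2], [-10, 3]]  ->  [[5434241, -1589097], [9251393, -2705320]]
tr = 5434241 + -2705320 = 2728921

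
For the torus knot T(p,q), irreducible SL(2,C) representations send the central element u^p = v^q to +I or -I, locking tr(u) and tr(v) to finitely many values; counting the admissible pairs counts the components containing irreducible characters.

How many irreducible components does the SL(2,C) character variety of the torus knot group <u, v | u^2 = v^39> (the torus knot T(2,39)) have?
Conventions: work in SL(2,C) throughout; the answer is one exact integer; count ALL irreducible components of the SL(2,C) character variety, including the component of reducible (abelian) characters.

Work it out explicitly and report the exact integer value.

In the torus knot group T(2,39), u^2 = v^39 is central, so an irreducible representation sends it to +I or -I (Schur).
On an irreducible component, tr(u) is locked at 2*cos(pi*alpha/2) for some alpha in 1..1, and tr(v) at 2*cos(pi*beta/39) for some beta in 1..38.
u^2 = (-1)^alpha I and v^39 = (-1)^beta I must agree, so alpha and beta have equal parity.
Enumerate parity-matched pairs: 1*19 odd-odd plus 0*19 even-even gives 19.
components with irreducible characters: 19; plus the single component of reducible (abelian) characters: total 20.

20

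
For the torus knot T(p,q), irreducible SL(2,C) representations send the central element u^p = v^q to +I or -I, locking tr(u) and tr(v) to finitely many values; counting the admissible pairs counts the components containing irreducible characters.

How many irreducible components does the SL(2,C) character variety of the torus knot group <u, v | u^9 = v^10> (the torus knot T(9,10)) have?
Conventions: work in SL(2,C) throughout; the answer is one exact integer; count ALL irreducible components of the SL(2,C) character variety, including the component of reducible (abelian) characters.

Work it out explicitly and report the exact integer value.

37

For T(9,10): irreducibility forces the central element u^9 = v^10 to one of +I, -I.
So on each irreducible component the traces are pinned: tr(u) = 2*cos(pi*alpha/9) with 1 <= alpha <= 8, tr(v) = 2*cos(pi*beta/10) with 1 <= beta <= 9.
The two central values (-1)^alpha I and (-1)^beta I must be the same matrix, so alpha and beta share a parity.
count pairs: odd alpha (4 choices) x odd beta (5), plus even alpha (4) x even beta (4): 4*5 + 4*4 = 36.
components with irreducible characters: 36; plus the single component of reducible (abelian) characters: total 37.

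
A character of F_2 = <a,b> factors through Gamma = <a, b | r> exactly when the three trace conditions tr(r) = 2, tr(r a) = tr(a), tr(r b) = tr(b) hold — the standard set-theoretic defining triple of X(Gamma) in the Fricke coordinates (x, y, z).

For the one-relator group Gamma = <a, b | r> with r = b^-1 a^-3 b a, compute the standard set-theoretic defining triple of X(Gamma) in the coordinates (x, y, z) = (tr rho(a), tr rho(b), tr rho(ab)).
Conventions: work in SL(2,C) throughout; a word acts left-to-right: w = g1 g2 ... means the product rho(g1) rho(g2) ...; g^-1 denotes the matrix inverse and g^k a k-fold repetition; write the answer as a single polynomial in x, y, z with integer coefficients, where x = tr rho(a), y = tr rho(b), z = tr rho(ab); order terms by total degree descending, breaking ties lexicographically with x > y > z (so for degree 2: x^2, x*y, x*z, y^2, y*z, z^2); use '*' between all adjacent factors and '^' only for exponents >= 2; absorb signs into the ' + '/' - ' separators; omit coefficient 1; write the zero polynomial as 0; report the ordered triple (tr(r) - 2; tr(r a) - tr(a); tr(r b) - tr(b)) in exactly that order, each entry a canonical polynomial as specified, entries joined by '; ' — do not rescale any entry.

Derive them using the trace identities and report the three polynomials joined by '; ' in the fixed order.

trace(a b a) = trace(a)*trace(b a) - trace(b) = x*z - y
trace(a b a b) = trace(b a)*trace(b a) - trace(1) = z^2 - 2
trace(b a b^-1 a) = trace(a b a)*trace(b) - trace(a b a b) = x*y*z - y^2 - z^2 + 2
trace(a^-1 b a b^-1) = trace(b a b^-1)*trace(a) - trace(b a b^-1 a) = -x*y*z + x^2 + y^2 + z^2 - 2
trace(a^-1 b a b^-1 a^-1) = trace(a^-1 b a b^-1)*trace(a) - trace(a^-1 b a b^-1 a) = -x^2*y*z + x^3 + x*y^2 + x*z^2 - 3*x
trace(b^-1 a^-3 b a) = trace(a^-1 b a b^-1 a^-1)*trace(a) - trace(a^-1 b a b^-1) = -x^3*y*z + x^4 + x^2*y^2 + x^2*z^2 + x*y*z - 4*x^2 - y^2 - z^2 + 2
use: trace(a^-1 b) = trace(b)*trace(a) - trace(b a)   [inverse elimination on a] = x*y - z
trace(a^2) = trace(a)*trace(a) - trace(1)   [square of a] = x^2 - 2
trace(b a^2 b) = trace(b)*trace(a^2 b) - trace(a^2)   [square of b] = x*y*z - x^2 - y^2 + 2
trace(b a b) = trace(b)*trace(a b) - trace(a)   [square of b] = y*z - x
trace(b a^2 b a) = trace(a)*trace(b a b a) - trace(b a b)   [square of a] = x*z^2 - y*z - x
apply: trace(a^-1 b a^2 b) = trace(b a^2 b)*trace(a) - trace(b a^2 b a)   [inverse elimination on a] = x^2*y*z - x^3 - x*y^2 - x*z^2 + y*z + 3*x
use: trace(b a^2 b a^-2) = trace(a^-1 b a^2 b)*trace(a) - trace(a^-1 b a^2 b a)   [inverse elimination on a] = x^3*y*z - x^4 - x^2*y^2 - x^2*z^2 + 4*x^2 + y^2 - 2
use: trace(a^-3 b a^2 b) = trace(b a^2 b a^-2)*trace(a) - trace(b a^2 b a^-1)   [inverse elimination on a] = x^4*y*z - x^5 - x^3*y^2 - x^3*z^2 - x^2*y*z + 5*x^3 + 2*x*y^2 + x*z^2 - y*z - 5*x
apply: trace(b^-1 a^-3 b a^2) = trace(a^-3 b a^2)*trace(b) - trace(a^-3 b a^2 b)   [inverse elimination on b] = -x^4*y*z + x^5 + x^3*y^2 + x^3*z^2 + x^2*y*z - 5*x^3 - x*y^2 - x*z^2 + 5*x
apply: trace(a^-2 b) = trace(a^-1 b)*trace(a) - trace(a^-1 b a)  (eliminate a^-1) = x^2*y - x*z - y
assemble the triple (trace(r) - 2; trace(r a) - x; trace(r b) - y)

-x^3*y*z + x^4 + x^2*y^2 + x^2*z^2 + x*y*z - 4*x^2 - y^2 - z^2; -x^4*y*z + x^5 + x^3*y^2 + x^3*z^2 + x^2*y*z - 5*x^3 - x*y^2 - x*z^2 + 4*x; x^2*y - x*z - 2*y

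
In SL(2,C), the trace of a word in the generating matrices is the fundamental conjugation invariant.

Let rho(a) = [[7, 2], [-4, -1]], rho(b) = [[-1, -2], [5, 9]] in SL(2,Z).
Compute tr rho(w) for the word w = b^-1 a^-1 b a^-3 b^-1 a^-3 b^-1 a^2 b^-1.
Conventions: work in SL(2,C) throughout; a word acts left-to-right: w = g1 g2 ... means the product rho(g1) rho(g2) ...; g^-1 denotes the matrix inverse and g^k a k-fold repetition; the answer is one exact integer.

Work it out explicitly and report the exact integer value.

rho(b^-1) = [[9, 2], [-5, -1]]
... * rho(a^-1) = [[-1, -2], [4, 7]]  ->  [[-1, -4], [1, 3]]
... * rho(b) = [[-1, -2], [5, 9]]  ->  [[-19, -34], [14, 25]]
... * rho(a^-1) = [[-1, -2], [4, 7]]  ->  [[-117, -200], [86, 147]]
... * rho(a^-1) = [[-1, -2], [4, 7]]  ->  [[-683, -1166], [502, 857]]
... * rho(a^-1) = [[-1, -2], [4, 7]]  ->  [[-3981, -6796], [2926, 4995]]
... * rho(b^-1) = [[9, 2], [-5, -1]]  ->  [[-1849, -1166], [1359, 857]]
... * rho(a^-1) = [[-1, -2], [4, 7]]  ->  [[-2815, -4464], [2069, 3281]]
... * rho(a^-1) = [[-1, -2], [4, 7]]  ->  [[-15041, -25618], [11055, 18829]]
... * rho(a^-1) = [[-1, -2], [4, 7]]  ->  [[-87431, -149244], [64261, 109693]]
... * rho(b^-1) = [[9, 2], [-5, -1]]  ->  [[-40659, -25618], [29884, 18829]]
... * rho(a) = [[7, 2], [-4, -1]]  ->  [[-182141, -55700], [133872, 40939]]
... * rho(a) = [[7, 2], [-4, -1]]  ->  [[-1052187, -308582], [773348, 226805]]
... * rho(b^-1) = [[9, 2], [-5, -1]]  ->  [[-7926773, -1795792], [5826107, 1319891]]
tr = -7926773 + 1319891 = -6606882

-6606882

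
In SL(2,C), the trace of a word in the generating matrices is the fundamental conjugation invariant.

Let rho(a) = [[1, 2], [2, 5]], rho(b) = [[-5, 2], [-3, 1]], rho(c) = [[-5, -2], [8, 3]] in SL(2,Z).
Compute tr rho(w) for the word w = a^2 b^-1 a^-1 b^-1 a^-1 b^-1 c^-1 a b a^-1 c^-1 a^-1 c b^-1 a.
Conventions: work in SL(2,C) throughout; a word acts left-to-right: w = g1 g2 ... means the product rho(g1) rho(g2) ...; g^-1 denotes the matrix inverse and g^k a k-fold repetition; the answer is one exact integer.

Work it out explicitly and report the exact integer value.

rho(a) = [[1, 2], [2, 5]]
... * rho(a) = [[1, 2], [2, 5]]  ->  [[5, 12], [12, 29]]
... * rho(b^-1) = [[1, -2], [3, -5]]  ->  [[41, -70], [99, -169]]
... * rho(a^-1) = [[5, -2], [-2, 1]]  ->  [[345, -152], [833, -367]]
... * rho(b^-1) = [[1, -2], [3, -5]]  ->  [[-111, 70], [-268, 169]]
... * rho(a^-1) = [[5, -2], [-2, 1]]  ->  [[-695, 292], [-1678, 705]]
... * rho(b^-1) = [[1, -2], [3, -5]]  ->  [[181, -70], [437, -169]]
... * rho(c^-1) = [[3, 2], [-8, -5]]  ->  [[1103, 712], [2663, 1719]]
... * rho(a) = [[1, 2], [2, 5]]  ->  [[2527, 5766], [6101, 13921]]
... * rho(b) = [[-5, 2], [-3, 1]]  ->  [[-29933, 10820], [-72268, 26123]]
... * rho(a^-1) = [[5, -2], [-2, 1]]  ->  [[-171305, 70686], [-413586, 170659]]
... * rho(c^-1) = [[3, 2], [-8, -5]]  ->  [[-1079403, -696040], [-2606030, -1680467]]
... * rho(a^-1) = [[5, -2], [-2, 1]]  ->  [[-4004935, 1462766], [-9669216, 3531593]]
... * rho(c) = [[-5, -2], [8, 3]]  ->  [[31726803, 12398168], [76598824, 29933211]]
... * rho(b^-1) = [[1, -2], [3, -5]]  ->  [[68921307, -125444446], [166398457, -302863703]]
... * rho(a) = [[1, 2], [2, 5]]  ->  [[-181967585, -489379616], [-439328949, -1181521601]]
tr = -181967585 + -1181521601 = -1363489186

-1363489186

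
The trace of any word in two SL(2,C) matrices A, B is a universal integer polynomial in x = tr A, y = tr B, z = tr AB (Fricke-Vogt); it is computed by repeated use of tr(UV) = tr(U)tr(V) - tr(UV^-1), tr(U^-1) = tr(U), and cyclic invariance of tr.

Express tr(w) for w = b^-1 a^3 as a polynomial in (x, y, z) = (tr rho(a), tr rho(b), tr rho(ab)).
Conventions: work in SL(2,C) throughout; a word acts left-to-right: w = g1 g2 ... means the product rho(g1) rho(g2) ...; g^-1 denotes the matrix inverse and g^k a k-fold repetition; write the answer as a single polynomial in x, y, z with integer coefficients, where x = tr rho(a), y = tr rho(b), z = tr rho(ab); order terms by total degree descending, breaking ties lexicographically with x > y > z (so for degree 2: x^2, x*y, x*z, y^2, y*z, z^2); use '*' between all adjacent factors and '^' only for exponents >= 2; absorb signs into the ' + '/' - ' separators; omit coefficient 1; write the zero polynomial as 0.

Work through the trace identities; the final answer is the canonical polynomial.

x^3*y - x^2*z - 2*x*y + z

tr(a^2) = tr(a)*tr(a) - tr(1) = x^2 - 2
use: tr(a^3) = tr(a)*tr(a^2) - tr(a) = x^3 - 3*x
tr(b a^2) = tr(a)*tr(b a) - tr(b) = x*z - y
use: tr(a^3 b) = tr(a)*tr(b a^2) - tr(b a) = x^2*z - x*y - z
use: tr(b^-1 a^3) = tr(a^3)*tr(b) - tr(a^3 b) = x^3*y - x^2*z - 2*x*y + z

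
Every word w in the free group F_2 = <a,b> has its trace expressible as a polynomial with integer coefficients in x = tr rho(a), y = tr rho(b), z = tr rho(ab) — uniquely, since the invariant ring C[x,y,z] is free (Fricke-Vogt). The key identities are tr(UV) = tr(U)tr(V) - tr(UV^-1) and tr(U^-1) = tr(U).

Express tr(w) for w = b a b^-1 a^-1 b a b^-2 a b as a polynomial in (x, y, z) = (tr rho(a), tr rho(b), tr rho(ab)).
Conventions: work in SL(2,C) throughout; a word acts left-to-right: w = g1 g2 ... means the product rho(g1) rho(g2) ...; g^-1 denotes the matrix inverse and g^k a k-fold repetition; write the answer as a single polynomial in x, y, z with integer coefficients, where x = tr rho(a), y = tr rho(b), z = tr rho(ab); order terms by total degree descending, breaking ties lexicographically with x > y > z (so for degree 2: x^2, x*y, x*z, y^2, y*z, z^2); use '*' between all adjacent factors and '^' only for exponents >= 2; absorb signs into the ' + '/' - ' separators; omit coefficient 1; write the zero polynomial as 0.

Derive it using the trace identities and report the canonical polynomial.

-x^2*y^4*z^2 + 2*x^3*y^3*z + 2*x*y^5*z + 2*x*y^3*z^3 - x^4*y^2 - 2*x^2*y^4 - 2*x^2*y^2*z^2 - y^6 - 2*y^4*z^2 - y^2*z^4 - x^3*y*z - 6*x*y^3*z + x^4 + 7*x^2*y^2 + x^2*z^2 + 6*y^4 + 6*y^2*z^2 + x*y*z - 4*x^2 - 9*y^2 - z^2 + 2

trace(b a b) = trace(b)*trace(a b) - trace(a)   [square of b] = y*z - x
reduce: trace(b^3 a) = trace(b)*trace(b a b) - trace(b a)   [square of b] = y^2*z - x*y - z
reduce: trace(b^2) = trace(b)*trace(b) - trace(1)   [square of b] = y^2 - 2
so trace(b^3) = trace(b)*trace(b^2) - trace(b)   [square of b] = y^3 - 3*y
reduce: trace(a b^3 a) = trace(a)*trace(b^3 a) - trace(b^3)   [square of a] = x*y^2*z - x^2*y - y^3 - x*z + 3*y
reduce: trace(a b a b) = trace(b a)*trace(b a) - trace(1)   [split at a repeated b] = z^2 - 2
so trace(a b a) = trace(a)*trace(b a) - trace(b)   [square of a] = x*z - y
reduce: trace(b a b a b) = trace(b)*trace(a b a b) - trace(a b a)   [square of b] = y*z^2 - x*z - y
reduce: trace(a b^3 a b) = trace(b)*trace(b a b a b) - trace(b a b a)   [square of b] = y^2*z^2 - x*y*z - y^2 - z^2 + 2
trace(b a b^-1 a b^2) = trace(a b^3 a)*trace(b) - trace(a b^3 a b)   [inverse elimination on b] = x*y^3*z - x^2*y^2 - y^4 - y^2*z^2 + 4*y^2 + z^2 - 2
trace(a b^2 a) = trace(a)*trace(b^2 a) - trace(b^2)   [square of a] = x*y*z - x^2 - y^2 + 2
trace(b^2 a b^2 a) = trace(b)*trace(a b^2 a b) - trace(a b^2 a)   [square of b] = y^2*z^2 - 2*x*y*z + x^2 - 2
trace(b^2 a b^2) = trace(b)*trace(a b^3) - trace(a b^2)   [square of b] = y^3*z - x*y^2 - 2*y*z + x
reduce: trace(b a^2 b^2 a b) = trace(a)*trace(b^2 a b^2 a) - trace(b^2 a b^2)   [square of a] = x*y^2*z^2 - 2*x^2*y*z - y^3*z + x^3 + x*y^2 + 2*y*z - 3*x
so trace(a b a b a b) = trace(a b a b)*trace(a b) - trace(b a)   [split at a repeated a] = z^3 - 3*z
trace(a b a b a) = trace(a)*trace(b a b a) - trace(b a b)   [square of a] = x*z^2 - y*z - x
trace(b^2 a b a b a) = trace(b)*trace(a b a b a b) - trace(a b a b a)   [square of b] = y*z^3 - x*z^2 - 2*y*z + x
reduce: trace(b a^2 b^2 a b a) = trace(a)*trace(b^2 a b a b a) - trace(b^2 a b a b)   [square of a] = x*y*z^3 - x^2*z^2 - y^2*z^2 - x*y*z + x^2 + y^2 + z^2 - 2
trace(a b^2 a b a^-1 b a) = trace(b a^2 b^2 a b)*trace(a) - trace(b a^2 b^2 a b a)   [inverse elimination on a] = x^2*y^2*z^2 - 2*x^3*y*z - x*y^3*z - x*y*z^3 + x^4 + x^2*y^2 + x^2*z^2 + y^2*z^2 + 3*x*y*z - 4*x^2 - y^2 - z^2 + 2
trace(a b^2 a b a) = trace(a)*trace(b^2 a b a) - trace(b^2 a b)   [square of a] = x*y*z^2 - x^2*z - y^2*z + z
trace(b a b a b^2 a b) = trace(b)*trace(a b^2 a b a b) - trace(a b^2 a b a)   [square of b] = y^2*z^3 - 2*x*y*z^2 + x^2*z - y^2*z + x*y - z
trace(a b a b a b a b) = trace(b a b a)*trace(b a b a) - trace(1)   [split at a repeated b] = z^4 - 4*z^2 + 2
so trace(a b a b a b a) = trace(a)*trace(b a b a b a) - trace(b a b a b)   [square of a] = x*z^3 - y*z^2 - 2*x*z + y
so trace(b a b a b^2 a b a) = trace(b)*trace(a b a b a b a b) - trace(a b a b a b a)   [square of b] = y*z^4 - x*z^3 - 3*y*z^2 + 2*x*z + y
trace(a b^2 a b a^-1 b a b) = trace(b a b a b^2 a b)*trace(a) - trace(b a b a b^2 a b a)   [inverse elimination on a] = x*y^2*z^3 - 2*x^2*y*z^2 - y*z^4 + x^3*z - x*y^2*z + x*z^3 + x^2*y + 3*y*z^2 - 3*x*z - y
trace(a^-1 b a b^-1 a b^2 a b) = trace(a b^2 a b a^-1 b a)*trace(b) - trace(a b^2 a b a^-1 b a b)   [inverse elimination on b] = x^2*y^3*z^2 - 2*x^3*y^2*z - x*y^4*z - 2*x*y^2*z^3 + x^4*y + x^2*y^3 + 3*x^2*y*z^2 + y^3*z^2 + y*z^4 - x^3*z + 4*x*y^2*z - x*z^3 - 5*x^2*y - y^3 - 4*y*z^2 + 3*x*z + 3*y
so trace(b^-1 a b^2 a b^-1 a^-1 b a) = trace(a^-1 b a b^-1 a b^2 a)*trace(b) - trace(a^-1 b a b^-1 a b^2 a b)   [inverse elimination on b] = -x^2*y^3*z^2 + 2*x^3*y^2*z + 2*x*y^4*z + 2*x*y^2*z^3 - x^4*y - 2*x^2*y^3 - 3*x^2*y*z^2 - y^5 - 2*y^3*z^2 - y*z^4 + x^3*z - 4*x*y^2*z + x*z^3 + 5*x^2*y + 5*y^3 + 5*y*z^2 - 3*x*z - 5*y
reduce: trace(a^3 b) = trace(a)*trace(b a^2) - trace(b a)   [square of a] = x^2*z - x*y - z
reduce: trace(a^2) = trace(a)*trace(a) - trace(1)   [square of a] = x^2 - 2
reduce: trace(a^3) = trace(a)*trace(a^2) - trace(a)   [square of a] = x^3 - 3*x
so trace(a^2 b^2 a) = trace(b)*trace(a^3 b) - trace(a^3)   [square of b] = x^2*y*z - x^3 - x*y^2 - y*z + 3*x
reduce: trace(b^2 a^2 b a) = trace(b)*trace(a^2 b a b) - trace(a^2 b a)   [square of b] = x*y*z^2 - x^2*z - y^2*z + z
so trace(a b a^2 b^2 a) = trace(a)*trace(b^2 a^2 b a) - trace(b^2 a^2 b)   [square of a] = x^2*y*z^2 - x^3*z - 2*x*y^2*z + x^2*y + y^3 + 2*x*z - 3*y
so trace(b a^2 b^2 a b^-1 a) = trace(a b a^2 b^2 a)*trace(b) - trace(a b a^2 b^2 a b)   [inverse elimination on b] = x^2*y^2*z^2 - x^3*y*z - 2*x*y^3*z - x*y*z^3 + x^2*y^2 + x^2*z^2 + y^4 + y^2*z^2 + 3*x*y*z - x^2 - 4*y^2 - z^2 + 2
reduce: trace(a b^2 a b^-1 a^-1 b a) = trace(b a^2 b^2 a b^-1)*trace(a) - trace(b a^2 b^2 a b^-1 a)   [inverse elimination on a] = -x^2*y^2*z^2 + 2*x^3*y*z + 2*x*y^3*z + x*y*z^3 - x^4 - 2*x^2*y^2 - x^2*z^2 - y^4 - y^2*z^2 - 4*x*y*z + 4*x^2 + 4*y^2 + z^2 - 2
reduce: trace(b a b^-1 a^-1 b a b^-2 a b) = trace(b^-1 a b^2 a b^-1 a^-1 b a)*trace(b) - trace(b^-1 a b^2 a b^-1 a^-1 b a b)   [inverse elimination on b] = -x^2*y^4*z^2 + 2*x^3*y^3*z + 2*x*y^5*z + 2*x*y^3*z^3 - x^4*y^2 - 2*x^2*y^4 - 2*x^2*y^2*z^2 - y^6 - 2*y^4*z^2 - y^2*z^4 - x^3*y*z - 6*x*y^3*z + x^4 + 7*x^2*y^2 + x^2*z^2 + 6*y^4 + 6*y^2*z^2 + x*y*z - 4*x^2 - 9*y^2 - z^2 + 2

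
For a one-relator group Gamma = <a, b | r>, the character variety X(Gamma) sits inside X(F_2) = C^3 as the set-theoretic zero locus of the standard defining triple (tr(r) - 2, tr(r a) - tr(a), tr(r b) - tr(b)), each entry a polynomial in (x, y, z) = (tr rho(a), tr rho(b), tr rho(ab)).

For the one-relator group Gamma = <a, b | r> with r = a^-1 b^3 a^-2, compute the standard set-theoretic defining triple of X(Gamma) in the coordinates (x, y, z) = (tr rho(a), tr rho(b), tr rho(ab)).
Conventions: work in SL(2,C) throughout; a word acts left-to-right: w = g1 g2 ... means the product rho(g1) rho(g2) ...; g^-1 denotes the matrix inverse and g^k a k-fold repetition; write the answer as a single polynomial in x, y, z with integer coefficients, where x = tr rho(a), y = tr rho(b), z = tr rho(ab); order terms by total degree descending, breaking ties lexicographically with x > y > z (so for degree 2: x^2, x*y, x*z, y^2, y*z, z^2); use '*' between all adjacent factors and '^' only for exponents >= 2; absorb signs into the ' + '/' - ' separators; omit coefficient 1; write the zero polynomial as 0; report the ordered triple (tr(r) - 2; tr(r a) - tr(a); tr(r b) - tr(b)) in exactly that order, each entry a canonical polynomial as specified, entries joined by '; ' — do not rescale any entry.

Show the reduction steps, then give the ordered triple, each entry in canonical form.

so tr(b^2) = tr(b)*tr(b) - tr(1)   [square of b] = y^2 - 2
tr(b^3) = tr(b)*tr(b^2) - tr(b)   [square of b] = y^3 - 3*y
tr(b a b) = tr(b)*tr(a b) - tr(a)   [square of b] = y*z - x
tr(b^3 a) = tr(b)*tr(b a b) - tr(b a)   [square of b] = y^2*z - x*y - z
so tr(b^3 a^-1) = tr(b^3)*tr(a) - tr(b^3 a)   [inverse elimination on a] = x*y^3 - y^2*z - 2*x*y + z
tr(b^3 a^-2) = tr(b^3 a^-1)*tr(a) - tr(b^3)   [inverse elimination on a] = x^2*y^3 - x*y^2*z - 2*x^2*y - y^3 + x*z + 3*y
tr(a^-1 b^3 a^-2) = tr(b^3 a^-2)*tr(a) - tr(b^3 a^-1)   [inverse elimination on a] = x^3*y^3 - x^2*y^2*z - 2*x^3*y - 2*x*y^3 + x^2*z + y^2*z + 5*x*y - z
tr(b^4) = tr(b)*tr(b^3) - tr(b^2) = y^4 - 4*y^2 + 2
tr(b^4 a) = tr(b)*tr(a b^3) - tr(a b^2) = y^3*z - x*y^2 - 2*y*z + x
reduce: tr(a^-1 b^4) = tr(b^4)*tr(a) - tr(b^4 a) = x*y^4 - y^3*z - 3*x*y^2 + 2*y*z + x
tr(b^3 a^-2 b) = tr(a^-1 b^4)*tr(a) - tr(a^-1 b^4 a) = x^2*y^4 - x*y^3*z - 3*x^2*y^2 - y^4 + 2*x*y*z + x^2 + 4*y^2 - 2
reduce: tr(a b a b) = tr(a b)*tr(a b) - tr(1)   [split at repeated a] = z^2 - 2
so tr(a b a) = tr(a)*tr(b a) - tr(b) = x*z - y
so tr(b a b a b) = tr(b)*tr(a b a b) - tr(a b a) = y*z^2 - x*z - y
tr(b a b^3 a) = tr(b)*tr(b a b a b) - tr(b a b a) = y^2*z^2 - x*y*z - y^2 - z^2 + 2
tr(b a b^3 a^-1) = tr(b a b^3)*tr(a) - tr(b a b^3 a) = x*y^3*z - x^2*y^2 - y^2*z^2 - x*y*z + x^2 + y^2 + z^2 - 2
tr(b^3 a^-2 b a) = tr(b a b^3 a^-1)*tr(a) - tr(b a b^3) = x^2*y^3*z - x^3*y^2 - x*y^2*z^2 - x^2*y*z - y^3*z + x^3 + 2*x*y^2 + x*z^2 + 2*y*z - 3*x
reduce: tr(a^-1 b^3 a^-2 b) = tr(b^3 a^-2 b)*tr(a) - tr(b^3 a^-2 b a) = x^3*y^4 - 2*x^2*y^3*z - 2*x^3*y^2 - x*y^4 + x*y^2*z^2 + 3*x^2*y*z + y^3*z + 2*x*y^2 - x*z^2 - 2*y*z + x
assemble the triple (tr(r) - 2; tr(r a) - x; tr(r b) - y)

x^3*y^3 - x^2*y^2*z - 2*x^3*y - 2*x*y^3 + x^2*z + y^2*z + 5*x*y - z - 2; x^2*y^3 - x*y^2*z - 2*x^2*y - y^3 + x*z - x + 3*y; x^3*y^4 - 2*x^2*y^3*z - 2*x^3*y^2 - x*y^4 + x*y^2*z^2 + 3*x^2*y*z + y^3*z + 2*x*y^2 - x*z^2 - 2*y*z + x - y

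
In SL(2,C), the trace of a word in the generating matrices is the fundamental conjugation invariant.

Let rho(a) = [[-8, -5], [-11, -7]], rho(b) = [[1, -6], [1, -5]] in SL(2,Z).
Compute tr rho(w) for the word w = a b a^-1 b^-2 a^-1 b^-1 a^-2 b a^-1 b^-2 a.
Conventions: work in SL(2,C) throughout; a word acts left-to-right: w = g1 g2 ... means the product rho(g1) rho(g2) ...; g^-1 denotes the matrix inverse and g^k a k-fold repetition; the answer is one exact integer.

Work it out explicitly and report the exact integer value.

-2030172335940

rho(a) = [[-8, -5], [-11, -7]]
... * rho(b) = [[1, -6], [1, -5]]  ->  [[-13, 73], [-18, 101]]
... * rho(a^-1) = [[-7, 5], [11, -8]]  ->  [[894, -649], [1237, -898]]
... * rho(b^-1) = [[-5, 6], [-1, 1]]  ->  [[-3821, 4715], [-5287, 6524]]
... * rho(b^-1) = [[-5, 6], [-1, 1]]  ->  [[14390, -18211], [19911, -25198]]
... * rho(a^-1) = [[-7, 5], [11, -8]]  ->  [[-301051, 217638], [-416555, 301139]]
... * rho(b^-1) = [[-5, 6], [-1, 1]]  ->  [[1287617, -1588668], [1781636, -2198191]]
... * rho(a^-1) = [[-7, 5], [11, -8]]  ->  [[-26488667, 19147429], [-36651553, 26493708]]
... * rho(a^-1) = [[-7, 5], [11, -8]]  ->  [[396042388, -285622767], [547991659, -395207429]]
... * rho(b) = [[1, -6], [1, -5]]  ->  [[110419621, -948140493], [152784230, -1311912809]]
... * rho(a^-1) = [[-7, 5], [11, -8]]  ->  [[-11202482770, 8137222049], [-15500530509, 11259223622]]
... * rho(b^-1) = [[-5, 6], [-1, 1]]  ->  [[47875191801, -59077674571], [66243428923, -81743959432]]
... * rho(b^-1) = [[-5, 6], [-1, 1]]  ->  [[-180298284434, 228173476235], [-249473185183, 315716614106]]
... * rho(a) = [[-8, -5], [-11, -7]]  ->  [[-1067521963113, -695722911475], [-1477097273702, -962650372827]]
tr = -1067521963113 + -962650372827 = -2030172335940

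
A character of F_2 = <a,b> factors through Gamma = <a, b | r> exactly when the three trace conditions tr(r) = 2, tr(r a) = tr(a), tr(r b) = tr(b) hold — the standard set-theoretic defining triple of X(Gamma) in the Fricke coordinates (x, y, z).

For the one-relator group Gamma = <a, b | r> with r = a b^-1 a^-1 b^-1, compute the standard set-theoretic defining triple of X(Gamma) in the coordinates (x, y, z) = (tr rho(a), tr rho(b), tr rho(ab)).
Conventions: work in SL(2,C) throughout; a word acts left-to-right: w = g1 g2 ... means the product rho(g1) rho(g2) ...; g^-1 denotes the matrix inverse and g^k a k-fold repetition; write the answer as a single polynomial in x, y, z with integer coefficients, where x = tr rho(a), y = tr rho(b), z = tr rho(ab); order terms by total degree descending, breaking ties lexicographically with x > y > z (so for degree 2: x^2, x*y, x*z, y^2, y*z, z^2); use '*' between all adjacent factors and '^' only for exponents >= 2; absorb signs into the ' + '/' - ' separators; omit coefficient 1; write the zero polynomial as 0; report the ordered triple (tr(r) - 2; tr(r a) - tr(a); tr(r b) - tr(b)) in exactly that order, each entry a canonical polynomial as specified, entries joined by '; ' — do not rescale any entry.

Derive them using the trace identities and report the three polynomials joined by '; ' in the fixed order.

x*y*z - x^2 - z^2; x^2*y*z - x^3 - x*z^2 - y*z + 2*x; 0

and trace(b^-1) = trace(b) = y
and trace(b a b) = trace(b) * trace(a b) - trace(a) = y*z - x
next, trace(b a b a) = trace(a b) * trace(a b) - trace(1)   [split at repeated a] = z^2 - 2
trace(a^-1 b a b) = trace(b a b) * trace(a) - trace(b a b a) = x*y*z - x^2 - z^2 + 2
and trace(a b^-1 a^-1 b) = trace(a^-1 b a) * trace(b) - trace(a^-1 b a b) = -x*y*z + x^2 + y^2 + z^2 - 2
next, trace(a b^-1 a^-1 b^-1) = trace(a b^-1 a^-1) * trace(b) - trace(a b^-1 a^-1 b) = x*y*z - x^2 - z^2 + 2
trace(a b^-1) = trace(a) * trace(b) - trace(a b) = x*y - z
trace(a^2) = trace(a) * trace(a) - trace(1) = x^2 - 2
trace(a b a) = trace(a) * trace(b a) - trace(b) = x*z - y
next, trace(a b a^2) = trace(a) * trace(a b a) - trace(a b) = x^2*z - x*y - z
trace(a b a^2 b) = trace(a) * trace(b a b a) - trace(b a b) = x*z^2 - y*z - x
next, trace(b a^2 b^-1 a) = trace(a b a^2) * trace(b) - trace(a b a^2 b) = x^2*y*z - x*y^2 - x*z^2 + x
trace(a^2 b^-1 a^-1 b) = trace(b a^2 b^-1) * trace(a) - trace(b a^2 b^-1 a) = -x^2*y*z + x^3 + x*y^2 + x*z^2 - 3*x
trace(a b^-1 a^-1 b^-1 a) = trace(a^2 b^-1 a^-1) * trace(b) - trace(a^2 b^-1 a^-1 b) = x^2*y*z - x^3 - x*z^2 - y*z + 3*x
assemble the triple (trace(r) - 2; trace(r a) - x; trace(r b) - y)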